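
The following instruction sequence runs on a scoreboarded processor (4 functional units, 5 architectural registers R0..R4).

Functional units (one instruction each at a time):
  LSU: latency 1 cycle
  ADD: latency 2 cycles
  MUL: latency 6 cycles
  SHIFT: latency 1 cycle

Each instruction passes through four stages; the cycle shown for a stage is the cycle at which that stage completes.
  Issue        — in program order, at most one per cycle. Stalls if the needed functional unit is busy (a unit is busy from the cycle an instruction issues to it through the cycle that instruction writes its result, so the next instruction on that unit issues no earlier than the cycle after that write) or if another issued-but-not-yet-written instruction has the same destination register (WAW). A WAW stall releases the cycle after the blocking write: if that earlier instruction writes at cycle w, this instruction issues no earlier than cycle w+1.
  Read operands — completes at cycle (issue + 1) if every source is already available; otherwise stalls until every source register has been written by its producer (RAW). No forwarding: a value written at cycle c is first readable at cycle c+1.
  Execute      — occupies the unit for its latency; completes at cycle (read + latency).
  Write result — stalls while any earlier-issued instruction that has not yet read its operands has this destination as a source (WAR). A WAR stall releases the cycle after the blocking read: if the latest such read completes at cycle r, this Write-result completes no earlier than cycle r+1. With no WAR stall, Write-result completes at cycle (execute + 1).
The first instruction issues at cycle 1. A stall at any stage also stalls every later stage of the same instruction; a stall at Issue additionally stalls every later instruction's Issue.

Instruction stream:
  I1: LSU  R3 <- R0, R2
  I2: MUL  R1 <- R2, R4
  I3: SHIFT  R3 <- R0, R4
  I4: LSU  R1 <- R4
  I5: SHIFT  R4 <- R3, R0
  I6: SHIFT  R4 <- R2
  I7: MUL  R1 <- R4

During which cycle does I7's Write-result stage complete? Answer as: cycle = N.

t=1  I1→LSU
t=2  I1 RO; I2→MUL
t=3  I1 EX; I2 RO
t=4  I1 WR R3
t=5  I3→SHIFT
t=6  I3 RO
t=7  I3 EX
t=8  I3 WR R3
t=9  I2 EX
t=10  I2 WR R1
t=11  I4→LSU
t=12  I4 RO; I5→SHIFT
t=13  I4 EX; I5 RO
t=14  I4 WR R1; I5 EX
t=15  I5 WR R4
t=16  I6→SHIFT
t=17  I6 RO; I7→MUL
t=18  I6 EX
t=19  I6 WR R4
t=20  I7 RO
t=26  I7 EX
t=27  I7 WR R1

cycle = 27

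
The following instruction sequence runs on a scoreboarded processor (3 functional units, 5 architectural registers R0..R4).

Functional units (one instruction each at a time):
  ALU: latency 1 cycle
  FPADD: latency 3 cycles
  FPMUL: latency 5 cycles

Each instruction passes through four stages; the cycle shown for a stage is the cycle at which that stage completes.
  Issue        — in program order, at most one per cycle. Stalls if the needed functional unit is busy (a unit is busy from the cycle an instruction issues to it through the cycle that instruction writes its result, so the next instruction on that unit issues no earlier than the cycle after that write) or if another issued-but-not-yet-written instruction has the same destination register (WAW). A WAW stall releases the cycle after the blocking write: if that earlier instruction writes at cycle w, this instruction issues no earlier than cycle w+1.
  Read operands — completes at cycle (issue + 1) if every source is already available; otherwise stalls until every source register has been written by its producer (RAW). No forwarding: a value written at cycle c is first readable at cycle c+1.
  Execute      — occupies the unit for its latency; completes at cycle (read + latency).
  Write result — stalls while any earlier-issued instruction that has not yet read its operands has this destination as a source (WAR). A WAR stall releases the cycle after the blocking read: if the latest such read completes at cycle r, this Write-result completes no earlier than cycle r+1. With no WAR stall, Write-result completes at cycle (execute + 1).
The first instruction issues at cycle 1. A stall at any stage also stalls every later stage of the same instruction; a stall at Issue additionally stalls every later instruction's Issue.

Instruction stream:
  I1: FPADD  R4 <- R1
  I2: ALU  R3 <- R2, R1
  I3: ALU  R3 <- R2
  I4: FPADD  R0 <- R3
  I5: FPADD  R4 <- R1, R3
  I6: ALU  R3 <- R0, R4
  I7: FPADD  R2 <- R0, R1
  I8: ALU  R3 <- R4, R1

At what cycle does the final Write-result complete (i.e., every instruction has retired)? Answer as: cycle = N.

1) issue 1, read 2, done 5, write 6
2) issue 2, read 3, done 4, write 5
3) issue 6, read 7, done 8, write 9  <struct: ALU busy until I2 writes@5>
4) issue 7, read 10, done 13, write 14  <RAW R3: wait I3 write@9>
5) issue 15, read 16, done 19, write 20  <struct: FPADD busy until I4 writes@14>
6) issue 16, read 21, done 22, write 23  <RAW R4: wait I5 write@20>
7) issue 21, read 22, done 25, write 26  <struct: FPADD busy until I5 writes@20>
8) issue 24, read 25, done 26, write 27  <struct: ALU busy until I6 writes@23>

cycle = 27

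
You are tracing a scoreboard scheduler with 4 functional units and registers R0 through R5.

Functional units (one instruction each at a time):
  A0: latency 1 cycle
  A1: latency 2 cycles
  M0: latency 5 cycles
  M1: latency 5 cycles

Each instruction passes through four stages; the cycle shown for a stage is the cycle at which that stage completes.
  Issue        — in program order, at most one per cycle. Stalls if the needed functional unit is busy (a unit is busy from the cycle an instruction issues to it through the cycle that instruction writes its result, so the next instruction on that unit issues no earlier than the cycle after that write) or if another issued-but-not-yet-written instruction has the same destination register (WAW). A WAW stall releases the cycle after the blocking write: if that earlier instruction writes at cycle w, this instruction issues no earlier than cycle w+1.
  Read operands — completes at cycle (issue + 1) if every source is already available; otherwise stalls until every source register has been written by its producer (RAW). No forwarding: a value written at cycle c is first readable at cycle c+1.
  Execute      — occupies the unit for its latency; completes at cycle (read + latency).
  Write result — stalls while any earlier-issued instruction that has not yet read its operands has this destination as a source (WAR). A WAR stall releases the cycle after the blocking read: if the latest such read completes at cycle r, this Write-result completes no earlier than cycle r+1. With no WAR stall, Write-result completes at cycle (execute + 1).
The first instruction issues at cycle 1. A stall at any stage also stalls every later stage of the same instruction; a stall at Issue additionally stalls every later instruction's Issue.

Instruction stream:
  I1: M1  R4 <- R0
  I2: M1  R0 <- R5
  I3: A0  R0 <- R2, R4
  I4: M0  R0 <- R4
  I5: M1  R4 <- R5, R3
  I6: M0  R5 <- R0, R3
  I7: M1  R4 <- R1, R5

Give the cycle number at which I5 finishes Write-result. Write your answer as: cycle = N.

cycle = 29

1) issue 1, read 2, done 7, write 8
2) issue 9, read 10, done 15, write 16  <struct: M1 busy until I1 writes@8>
3) issue 17, read 18, done 19, write 20  <WAW R0: wait I2 write@16>
4) issue 21, read 22, done 27, write 28  <WAW R0: wait I3 write@20>
5) issue 22, read 23, done 28, write 29
6) issue 29, read 30, done 35, write 36  <struct: M0 busy until I4 writes@28>
7) issue 30, read 37, done 42, write 43  <RAW R5: wait I6 write@36>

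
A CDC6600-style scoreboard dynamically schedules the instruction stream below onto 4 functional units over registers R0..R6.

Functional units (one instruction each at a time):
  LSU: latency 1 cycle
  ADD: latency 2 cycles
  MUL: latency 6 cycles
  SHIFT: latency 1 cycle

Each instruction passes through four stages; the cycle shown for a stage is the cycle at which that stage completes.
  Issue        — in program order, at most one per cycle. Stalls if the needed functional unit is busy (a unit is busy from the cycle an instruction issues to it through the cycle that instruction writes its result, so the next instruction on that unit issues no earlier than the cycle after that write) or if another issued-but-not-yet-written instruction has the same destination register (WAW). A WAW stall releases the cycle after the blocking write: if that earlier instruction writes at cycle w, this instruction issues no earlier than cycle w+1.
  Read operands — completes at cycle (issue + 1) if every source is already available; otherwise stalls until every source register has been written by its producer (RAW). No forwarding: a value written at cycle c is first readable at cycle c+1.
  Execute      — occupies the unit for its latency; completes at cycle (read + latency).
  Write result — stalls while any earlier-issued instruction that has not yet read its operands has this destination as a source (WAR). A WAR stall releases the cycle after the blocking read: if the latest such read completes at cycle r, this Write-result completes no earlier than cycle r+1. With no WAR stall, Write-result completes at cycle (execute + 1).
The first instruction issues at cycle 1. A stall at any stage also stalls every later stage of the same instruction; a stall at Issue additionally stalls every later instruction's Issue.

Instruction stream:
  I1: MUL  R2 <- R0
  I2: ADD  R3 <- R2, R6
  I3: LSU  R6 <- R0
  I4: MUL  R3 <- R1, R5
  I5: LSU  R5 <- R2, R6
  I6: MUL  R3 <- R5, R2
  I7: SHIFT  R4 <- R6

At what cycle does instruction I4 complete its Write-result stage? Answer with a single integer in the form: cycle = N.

I1 -> (1, 2, 8, 9)
I2 -> (2, 10, 12, 13)  // RAW R2: wait I1 write@9
I3 -> (3, 4, 5, 11)  // WAR R6: wait I2 read@10
I4 -> (14, 15, 21, 22)  // WAW R3: wait I2 write@13
I5 -> (15, 16, 17, 18)
I6 -> (23, 24, 30, 31)  // struct: MUL busy until I4 writes@22
I7 -> (24, 25, 26, 27)

cycle = 22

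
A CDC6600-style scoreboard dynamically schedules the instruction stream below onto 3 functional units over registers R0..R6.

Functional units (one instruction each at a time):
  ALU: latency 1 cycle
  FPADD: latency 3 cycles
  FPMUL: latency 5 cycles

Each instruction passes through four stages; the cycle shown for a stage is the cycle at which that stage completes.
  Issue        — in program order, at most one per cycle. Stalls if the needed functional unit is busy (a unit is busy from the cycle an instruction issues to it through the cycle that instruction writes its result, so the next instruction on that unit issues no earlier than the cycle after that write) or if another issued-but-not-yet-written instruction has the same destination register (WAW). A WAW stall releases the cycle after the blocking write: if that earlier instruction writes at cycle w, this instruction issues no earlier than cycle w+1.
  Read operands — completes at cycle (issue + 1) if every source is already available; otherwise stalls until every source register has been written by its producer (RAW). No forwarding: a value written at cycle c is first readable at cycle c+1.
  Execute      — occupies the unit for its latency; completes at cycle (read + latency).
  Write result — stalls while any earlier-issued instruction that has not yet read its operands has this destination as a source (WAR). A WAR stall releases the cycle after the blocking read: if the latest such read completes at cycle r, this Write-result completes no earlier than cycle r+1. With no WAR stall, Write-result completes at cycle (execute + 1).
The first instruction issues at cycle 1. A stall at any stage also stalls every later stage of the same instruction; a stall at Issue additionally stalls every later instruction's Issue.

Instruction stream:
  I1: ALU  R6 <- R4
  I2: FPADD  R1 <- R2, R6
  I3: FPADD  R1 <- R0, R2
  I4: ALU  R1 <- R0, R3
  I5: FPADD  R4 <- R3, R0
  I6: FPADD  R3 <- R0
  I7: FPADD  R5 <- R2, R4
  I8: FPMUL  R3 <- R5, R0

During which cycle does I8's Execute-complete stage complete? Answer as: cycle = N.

cycle = 40

[1] I1 dispatched to ALU
[2] I1 operands ready · I2 dispatched to FPADD
[3] I1 complete
[4] R6←I1
[5] I2 operands ready
[8] I2 complete
[9] R1←I2
[10] I3 dispatched to FPADD
[11] I3 operands ready
[14] I3 complete
[15] R1←I3
[16] I4 dispatched to ALU
[17] I4 operands ready · I5 dispatched to FPADD
[18] I4 complete · I5 operands ready
[19] R1←I4
[21] I5 complete
[22] R4←I5
[23] I6 dispatched to FPADD
[24] I6 operands ready
[27] I6 complete
[28] R3←I6
[29] I7 dispatched to FPADD
[30] I7 operands ready · I8 dispatched to FPMUL
[33] I7 complete
[34] R5←I7
[35] I8 operands ready
[40] I8 complete
[41] R3←I8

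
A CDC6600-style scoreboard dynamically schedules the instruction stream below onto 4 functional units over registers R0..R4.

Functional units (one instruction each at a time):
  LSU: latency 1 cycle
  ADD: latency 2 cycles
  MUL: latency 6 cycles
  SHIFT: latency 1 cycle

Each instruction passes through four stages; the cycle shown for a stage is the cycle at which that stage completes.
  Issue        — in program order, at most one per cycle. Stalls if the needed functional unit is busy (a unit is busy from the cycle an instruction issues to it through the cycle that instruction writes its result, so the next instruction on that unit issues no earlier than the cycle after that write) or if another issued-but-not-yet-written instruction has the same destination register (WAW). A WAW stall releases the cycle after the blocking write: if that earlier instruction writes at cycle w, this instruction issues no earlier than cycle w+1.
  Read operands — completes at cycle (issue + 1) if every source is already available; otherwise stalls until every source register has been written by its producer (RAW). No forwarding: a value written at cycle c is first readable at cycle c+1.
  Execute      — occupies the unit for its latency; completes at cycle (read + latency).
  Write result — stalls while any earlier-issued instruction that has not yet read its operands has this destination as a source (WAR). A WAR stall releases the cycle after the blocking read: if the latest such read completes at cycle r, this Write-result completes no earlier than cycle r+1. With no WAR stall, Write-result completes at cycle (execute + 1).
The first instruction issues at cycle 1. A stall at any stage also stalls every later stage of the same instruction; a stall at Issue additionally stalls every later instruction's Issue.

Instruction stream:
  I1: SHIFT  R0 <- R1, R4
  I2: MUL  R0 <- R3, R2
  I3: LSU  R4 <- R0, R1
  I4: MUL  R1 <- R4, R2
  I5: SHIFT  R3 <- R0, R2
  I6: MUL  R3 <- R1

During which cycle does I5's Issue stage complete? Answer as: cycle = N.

1) issue 1, read 2, done 3, write 4
2) issue 5, read 6, done 12, write 13  <WAW R0: wait I1 write@4>
3) issue 6, read 14, done 15, write 16  <RAW R0: wait I2 write@13>
4) issue 14, read 17, done 23, write 24  <struct: MUL busy until I2 writes@13 / RAW R4: wait I3 write@16>
5) issue 15, read 16, done 17, write 18
6) issue 25, read 26, done 32, write 33  <struct: MUL busy until I4 writes@24>

cycle = 15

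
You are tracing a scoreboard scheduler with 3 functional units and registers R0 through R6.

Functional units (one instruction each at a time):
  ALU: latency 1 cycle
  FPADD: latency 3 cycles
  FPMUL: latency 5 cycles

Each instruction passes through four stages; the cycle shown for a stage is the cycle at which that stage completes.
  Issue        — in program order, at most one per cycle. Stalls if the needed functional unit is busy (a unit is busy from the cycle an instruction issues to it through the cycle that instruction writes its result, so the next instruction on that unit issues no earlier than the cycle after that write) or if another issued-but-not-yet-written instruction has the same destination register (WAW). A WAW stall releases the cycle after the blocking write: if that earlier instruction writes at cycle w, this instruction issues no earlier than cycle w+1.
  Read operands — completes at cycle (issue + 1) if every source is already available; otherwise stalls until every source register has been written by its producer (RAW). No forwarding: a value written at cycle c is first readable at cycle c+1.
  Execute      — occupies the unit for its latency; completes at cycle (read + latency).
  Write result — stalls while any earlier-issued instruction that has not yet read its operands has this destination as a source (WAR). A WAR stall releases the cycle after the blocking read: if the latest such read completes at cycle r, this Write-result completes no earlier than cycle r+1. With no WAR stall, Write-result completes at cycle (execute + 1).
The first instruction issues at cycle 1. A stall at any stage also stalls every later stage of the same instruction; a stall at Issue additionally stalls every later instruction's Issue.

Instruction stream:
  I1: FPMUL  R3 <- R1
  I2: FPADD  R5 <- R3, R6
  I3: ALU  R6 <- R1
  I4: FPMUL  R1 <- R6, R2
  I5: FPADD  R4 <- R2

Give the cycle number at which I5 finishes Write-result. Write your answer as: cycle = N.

t=1  I1→FPMUL
t=2  I1 RO | I2→FPADD
t=3  I3→ALU
t=4  I3 RO
t=5  I3 EX
t=7  I1 EX
t=8  I1 WR R3
t=9  I2 RO | I4→FPMUL
t=10  I3 WR R6
t=11  I4 RO
t=12  I2 EX
t=13  I2 WR R5
t=14  I5→FPADD
t=15  I5 RO
t=16  I4 EX
t=17  I4 WR R1
t=18  I5 EX
t=19  I5 WR R4

cycle = 19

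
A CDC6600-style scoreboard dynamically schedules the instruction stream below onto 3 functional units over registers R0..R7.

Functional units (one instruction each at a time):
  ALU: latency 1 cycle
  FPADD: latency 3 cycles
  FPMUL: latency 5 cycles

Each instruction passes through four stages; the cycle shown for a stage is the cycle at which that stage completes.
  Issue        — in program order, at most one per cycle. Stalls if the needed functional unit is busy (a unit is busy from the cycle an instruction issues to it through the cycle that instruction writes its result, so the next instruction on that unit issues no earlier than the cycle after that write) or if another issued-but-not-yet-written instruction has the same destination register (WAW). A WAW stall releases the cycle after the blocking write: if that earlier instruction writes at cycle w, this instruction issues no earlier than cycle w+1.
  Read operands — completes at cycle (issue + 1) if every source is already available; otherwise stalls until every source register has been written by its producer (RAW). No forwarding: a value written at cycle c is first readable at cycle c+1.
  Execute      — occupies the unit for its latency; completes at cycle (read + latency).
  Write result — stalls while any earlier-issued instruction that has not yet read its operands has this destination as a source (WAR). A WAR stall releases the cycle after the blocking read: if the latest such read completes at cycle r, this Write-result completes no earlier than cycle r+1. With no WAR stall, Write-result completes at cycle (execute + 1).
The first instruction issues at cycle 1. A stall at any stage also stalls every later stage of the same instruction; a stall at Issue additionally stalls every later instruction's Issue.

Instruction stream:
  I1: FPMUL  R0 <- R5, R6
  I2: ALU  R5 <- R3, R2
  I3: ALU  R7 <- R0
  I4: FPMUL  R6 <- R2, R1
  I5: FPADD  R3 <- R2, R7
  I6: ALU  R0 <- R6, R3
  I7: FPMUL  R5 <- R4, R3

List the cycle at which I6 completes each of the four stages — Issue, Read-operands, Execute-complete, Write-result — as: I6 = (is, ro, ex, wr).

I6 = (12, 17, 18, 19)

[1] I1→FPMUL
[2] I1 RO; I2→ALU
[3] I2 RO
[4] I2 EX
[5] I2 WR R5
[6] I3→ALU
[7] I1 EX
[8] I1 WR R0
[9] I3 RO; I4→FPMUL
[10] I3 EX; I4 RO; I5→FPADD
[11] I3 WR R7
[12] I5 RO; I6→ALU
[15] I4 EX; I5 EX
[16] I4 WR R6; I5 WR R3
[17] I6 RO; I7→FPMUL
[18] I6 EX; I7 RO
[19] I6 WR R0
[23] I7 EX
[24] I7 WR R5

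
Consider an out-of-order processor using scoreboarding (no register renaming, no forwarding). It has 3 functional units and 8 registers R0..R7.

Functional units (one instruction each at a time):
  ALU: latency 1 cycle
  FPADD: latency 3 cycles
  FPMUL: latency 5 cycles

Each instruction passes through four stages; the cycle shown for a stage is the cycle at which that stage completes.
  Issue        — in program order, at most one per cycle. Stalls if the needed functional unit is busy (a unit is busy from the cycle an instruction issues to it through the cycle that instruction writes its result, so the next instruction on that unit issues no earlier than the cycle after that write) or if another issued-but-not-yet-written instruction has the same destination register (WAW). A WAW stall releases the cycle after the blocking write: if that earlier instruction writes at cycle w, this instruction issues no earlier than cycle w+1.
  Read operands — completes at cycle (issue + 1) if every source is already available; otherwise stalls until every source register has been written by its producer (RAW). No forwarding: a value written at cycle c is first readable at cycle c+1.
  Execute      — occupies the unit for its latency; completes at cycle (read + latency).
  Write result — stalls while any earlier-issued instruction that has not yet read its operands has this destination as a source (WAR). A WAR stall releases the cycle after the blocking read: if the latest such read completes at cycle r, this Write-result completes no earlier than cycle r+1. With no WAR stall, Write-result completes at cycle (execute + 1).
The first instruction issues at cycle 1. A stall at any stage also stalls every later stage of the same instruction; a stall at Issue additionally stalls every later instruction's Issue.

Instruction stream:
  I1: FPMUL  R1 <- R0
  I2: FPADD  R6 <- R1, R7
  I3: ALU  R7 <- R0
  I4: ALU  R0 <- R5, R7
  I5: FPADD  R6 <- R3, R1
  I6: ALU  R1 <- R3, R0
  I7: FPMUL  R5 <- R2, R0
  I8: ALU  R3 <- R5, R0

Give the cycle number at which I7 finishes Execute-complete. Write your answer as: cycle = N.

I1  is:1  ro:2  ex:7  wr:8
I2  is:2  ro:9  ex:12  wr:13  — RAW R1: wait I1 write@8
I3  is:3  ro:4  ex:5  wr:10  — WAR R7: wait I2 read@9
I4  is:11  ro:12  ex:13  wr:14  — struct: ALU busy until I3 writes@10
I5  is:14  ro:15  ex:18  wr:19  — struct: FPADD busy until I2 writes@13
I6  is:15  ro:16  ex:17  wr:18
I7  is:16  ro:17  ex:22  wr:23
I8  is:19  ro:24  ex:25  wr:26  — struct: ALU busy until I6 writes@18, RAW R5: wait I7 write@23

cycle = 22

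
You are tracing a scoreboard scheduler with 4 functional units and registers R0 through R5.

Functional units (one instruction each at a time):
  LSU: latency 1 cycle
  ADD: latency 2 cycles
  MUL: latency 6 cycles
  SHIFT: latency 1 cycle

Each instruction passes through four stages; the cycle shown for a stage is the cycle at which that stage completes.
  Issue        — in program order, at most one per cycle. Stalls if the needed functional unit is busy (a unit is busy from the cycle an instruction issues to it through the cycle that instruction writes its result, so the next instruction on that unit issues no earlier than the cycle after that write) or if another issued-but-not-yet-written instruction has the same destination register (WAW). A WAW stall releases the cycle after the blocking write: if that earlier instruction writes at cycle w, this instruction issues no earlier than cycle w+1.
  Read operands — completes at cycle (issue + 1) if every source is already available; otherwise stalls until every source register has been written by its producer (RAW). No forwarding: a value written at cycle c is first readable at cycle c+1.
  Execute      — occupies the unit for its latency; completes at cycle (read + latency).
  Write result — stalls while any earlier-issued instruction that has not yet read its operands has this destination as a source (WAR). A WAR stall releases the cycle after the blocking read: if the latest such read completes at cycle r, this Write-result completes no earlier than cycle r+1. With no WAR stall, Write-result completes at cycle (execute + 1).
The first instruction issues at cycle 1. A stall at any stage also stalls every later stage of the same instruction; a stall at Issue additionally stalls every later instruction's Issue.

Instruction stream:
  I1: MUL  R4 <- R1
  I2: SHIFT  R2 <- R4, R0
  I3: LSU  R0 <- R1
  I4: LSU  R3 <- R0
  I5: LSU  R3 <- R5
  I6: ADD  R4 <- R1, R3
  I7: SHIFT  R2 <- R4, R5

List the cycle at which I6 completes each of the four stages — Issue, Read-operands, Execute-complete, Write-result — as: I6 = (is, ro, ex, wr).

[I1] 1/2/8/9
[I2] 2/10/11/12  (RAW R4: wait I1 write@9)
[I3] 3/4/5/11  (WAR R0: wait I2 read@10)
[I4] 12/13/14/15  (struct: LSU busy until I3 writes@11)
[I5] 16/17/18/19  (struct: LSU busy until I4 writes@15)
[I6] 17/20/22/23  (RAW R3: wait I5 write@19)
[I7] 18/24/25/26  (RAW R4: wait I6 write@23)

I6 = (17, 20, 22, 23)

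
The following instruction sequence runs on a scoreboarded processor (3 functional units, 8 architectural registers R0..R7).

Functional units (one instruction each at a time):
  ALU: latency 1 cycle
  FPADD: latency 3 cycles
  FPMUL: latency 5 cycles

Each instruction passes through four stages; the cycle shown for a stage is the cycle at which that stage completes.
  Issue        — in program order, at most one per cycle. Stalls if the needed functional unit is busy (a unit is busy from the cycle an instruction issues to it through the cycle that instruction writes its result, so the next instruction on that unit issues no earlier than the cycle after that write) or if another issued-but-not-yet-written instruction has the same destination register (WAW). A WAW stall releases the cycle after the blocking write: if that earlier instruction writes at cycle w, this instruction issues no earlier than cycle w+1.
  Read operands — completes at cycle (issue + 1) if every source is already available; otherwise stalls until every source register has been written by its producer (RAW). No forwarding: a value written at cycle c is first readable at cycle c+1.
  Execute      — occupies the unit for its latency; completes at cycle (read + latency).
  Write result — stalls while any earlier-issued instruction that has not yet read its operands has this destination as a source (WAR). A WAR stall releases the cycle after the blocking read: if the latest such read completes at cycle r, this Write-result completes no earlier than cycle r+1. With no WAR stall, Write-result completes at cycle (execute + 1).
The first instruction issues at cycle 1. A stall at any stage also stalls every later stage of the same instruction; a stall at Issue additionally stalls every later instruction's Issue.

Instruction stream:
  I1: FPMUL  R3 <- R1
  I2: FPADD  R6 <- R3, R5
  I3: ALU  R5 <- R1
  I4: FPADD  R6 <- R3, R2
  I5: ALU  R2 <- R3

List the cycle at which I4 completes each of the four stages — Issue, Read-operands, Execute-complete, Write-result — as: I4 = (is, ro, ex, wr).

I4 = (14, 15, 18, 19)

I1 -> (1, 2, 7, 8)
I2 -> (2, 9, 12, 13)  // RAW R3: wait I1 write@8
I3 -> (3, 4, 5, 10)  // WAR R5: wait I2 read@9
I4 -> (14, 15, 18, 19)  // struct: FPADD busy until I2 writes@13
I5 -> (15, 16, 17, 18)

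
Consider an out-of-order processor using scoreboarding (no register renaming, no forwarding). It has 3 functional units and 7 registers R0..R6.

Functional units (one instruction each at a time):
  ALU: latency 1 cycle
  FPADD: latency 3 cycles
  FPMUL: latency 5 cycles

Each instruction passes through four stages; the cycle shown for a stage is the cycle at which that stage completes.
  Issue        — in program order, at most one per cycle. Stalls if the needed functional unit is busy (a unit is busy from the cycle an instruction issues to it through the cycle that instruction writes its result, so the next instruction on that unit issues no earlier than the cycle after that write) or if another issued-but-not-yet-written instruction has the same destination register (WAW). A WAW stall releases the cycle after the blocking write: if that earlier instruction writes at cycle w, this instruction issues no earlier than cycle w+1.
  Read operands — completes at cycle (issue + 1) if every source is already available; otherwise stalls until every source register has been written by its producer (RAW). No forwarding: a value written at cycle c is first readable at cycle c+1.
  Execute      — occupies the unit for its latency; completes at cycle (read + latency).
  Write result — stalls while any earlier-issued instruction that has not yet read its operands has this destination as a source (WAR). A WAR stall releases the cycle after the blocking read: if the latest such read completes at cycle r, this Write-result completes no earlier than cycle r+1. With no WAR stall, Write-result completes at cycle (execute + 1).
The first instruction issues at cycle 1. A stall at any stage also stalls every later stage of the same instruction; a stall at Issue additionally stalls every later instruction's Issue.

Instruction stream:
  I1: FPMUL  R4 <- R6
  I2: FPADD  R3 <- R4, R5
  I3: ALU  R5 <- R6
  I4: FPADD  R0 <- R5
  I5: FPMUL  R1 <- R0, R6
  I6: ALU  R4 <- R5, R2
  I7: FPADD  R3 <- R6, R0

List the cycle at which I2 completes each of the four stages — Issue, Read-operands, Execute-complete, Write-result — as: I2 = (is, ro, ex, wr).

[1] I1 dispatched to FPMUL
[2] I1 operands ready; I2 dispatched to FPADD
[3] I3 dispatched to ALU
[4] I3 operands ready
[5] I3 complete
[7] I1 complete
[8] R4←I1
[9] I2 operands ready
[10] R5←I3
[12] I2 complete
[13] R3←I2
[14] I4 dispatched to FPADD
[15] I4 operands ready; I5 dispatched to FPMUL
[16] I6 dispatched to ALU
[17] I6 operands ready
[18] I4 complete; I6 complete
[19] R0←I4; R4←I6
[20] I5 operands ready; I7 dispatched to FPADD
[21] I7 operands ready
[24] I7 complete
[25] I5 complete; R3←I7
[26] R1←I5

I2 = (2, 9, 12, 13)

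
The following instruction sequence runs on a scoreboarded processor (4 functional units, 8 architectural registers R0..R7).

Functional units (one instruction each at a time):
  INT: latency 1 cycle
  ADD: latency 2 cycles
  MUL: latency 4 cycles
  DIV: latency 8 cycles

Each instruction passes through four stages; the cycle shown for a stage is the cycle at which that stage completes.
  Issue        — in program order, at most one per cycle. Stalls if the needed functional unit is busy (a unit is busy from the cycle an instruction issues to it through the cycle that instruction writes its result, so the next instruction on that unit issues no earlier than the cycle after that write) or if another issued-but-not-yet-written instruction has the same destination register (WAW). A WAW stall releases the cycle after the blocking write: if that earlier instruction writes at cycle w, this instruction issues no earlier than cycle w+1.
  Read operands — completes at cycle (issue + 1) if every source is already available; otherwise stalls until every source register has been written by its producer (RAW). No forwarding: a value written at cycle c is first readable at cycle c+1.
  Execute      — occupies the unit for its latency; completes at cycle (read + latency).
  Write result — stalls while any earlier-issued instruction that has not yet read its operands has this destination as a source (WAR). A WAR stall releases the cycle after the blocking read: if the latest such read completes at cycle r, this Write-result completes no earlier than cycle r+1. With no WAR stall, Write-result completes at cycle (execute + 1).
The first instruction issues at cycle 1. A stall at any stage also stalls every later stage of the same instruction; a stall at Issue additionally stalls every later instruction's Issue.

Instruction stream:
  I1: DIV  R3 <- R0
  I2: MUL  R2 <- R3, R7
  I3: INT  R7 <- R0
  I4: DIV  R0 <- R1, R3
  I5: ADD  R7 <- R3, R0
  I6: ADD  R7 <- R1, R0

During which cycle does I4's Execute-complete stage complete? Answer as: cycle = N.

cycle = 21

I1 -> (1, 2, 10, 11)
I2 -> (2, 12, 16, 17)  // RAW R3: wait I1 write@11
I3 -> (3, 4, 5, 13)  // WAR R7: wait I2 read@12
I4 -> (12, 13, 21, 22)  // struct: DIV busy until I1 writes@11
I5 -> (14, 23, 25, 26)  // WAW R7: wait I3 write@13, RAW R0: wait I4 write@22
I6 -> (27, 28, 30, 31)  // struct: ADD busy until I5 writes@26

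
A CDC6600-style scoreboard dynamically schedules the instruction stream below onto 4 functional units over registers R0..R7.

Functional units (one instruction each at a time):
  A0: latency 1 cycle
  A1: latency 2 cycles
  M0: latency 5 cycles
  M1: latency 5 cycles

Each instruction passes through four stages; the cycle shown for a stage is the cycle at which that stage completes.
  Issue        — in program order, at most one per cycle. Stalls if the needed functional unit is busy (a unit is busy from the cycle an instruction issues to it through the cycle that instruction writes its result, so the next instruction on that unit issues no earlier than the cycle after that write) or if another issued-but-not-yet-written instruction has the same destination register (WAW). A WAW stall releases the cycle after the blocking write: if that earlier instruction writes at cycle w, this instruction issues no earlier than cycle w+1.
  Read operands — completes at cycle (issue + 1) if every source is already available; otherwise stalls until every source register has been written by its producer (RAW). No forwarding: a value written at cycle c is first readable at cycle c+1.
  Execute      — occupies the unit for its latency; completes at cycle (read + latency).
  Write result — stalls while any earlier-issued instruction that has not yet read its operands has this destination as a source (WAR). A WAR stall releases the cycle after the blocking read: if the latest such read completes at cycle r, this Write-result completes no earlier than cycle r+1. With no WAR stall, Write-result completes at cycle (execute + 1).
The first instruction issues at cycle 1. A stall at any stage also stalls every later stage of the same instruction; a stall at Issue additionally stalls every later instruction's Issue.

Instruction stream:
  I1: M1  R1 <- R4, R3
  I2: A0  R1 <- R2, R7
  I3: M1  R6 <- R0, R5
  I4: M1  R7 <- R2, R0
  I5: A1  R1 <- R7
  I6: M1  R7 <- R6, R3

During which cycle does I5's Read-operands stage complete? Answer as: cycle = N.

cycle = 26

I1 -> (1, 2, 7, 8)
I2 -> (9, 10, 11, 12)  // WAW R1: wait I1 write@8
I3 -> (10, 11, 16, 17)
I4 -> (18, 19, 24, 25)  // struct: M1 busy until I3 writes@17
I5 -> (19, 26, 28, 29)  // RAW R7: wait I4 write@25
I6 -> (26, 27, 32, 33)  // struct: M1 busy until I4 writes@25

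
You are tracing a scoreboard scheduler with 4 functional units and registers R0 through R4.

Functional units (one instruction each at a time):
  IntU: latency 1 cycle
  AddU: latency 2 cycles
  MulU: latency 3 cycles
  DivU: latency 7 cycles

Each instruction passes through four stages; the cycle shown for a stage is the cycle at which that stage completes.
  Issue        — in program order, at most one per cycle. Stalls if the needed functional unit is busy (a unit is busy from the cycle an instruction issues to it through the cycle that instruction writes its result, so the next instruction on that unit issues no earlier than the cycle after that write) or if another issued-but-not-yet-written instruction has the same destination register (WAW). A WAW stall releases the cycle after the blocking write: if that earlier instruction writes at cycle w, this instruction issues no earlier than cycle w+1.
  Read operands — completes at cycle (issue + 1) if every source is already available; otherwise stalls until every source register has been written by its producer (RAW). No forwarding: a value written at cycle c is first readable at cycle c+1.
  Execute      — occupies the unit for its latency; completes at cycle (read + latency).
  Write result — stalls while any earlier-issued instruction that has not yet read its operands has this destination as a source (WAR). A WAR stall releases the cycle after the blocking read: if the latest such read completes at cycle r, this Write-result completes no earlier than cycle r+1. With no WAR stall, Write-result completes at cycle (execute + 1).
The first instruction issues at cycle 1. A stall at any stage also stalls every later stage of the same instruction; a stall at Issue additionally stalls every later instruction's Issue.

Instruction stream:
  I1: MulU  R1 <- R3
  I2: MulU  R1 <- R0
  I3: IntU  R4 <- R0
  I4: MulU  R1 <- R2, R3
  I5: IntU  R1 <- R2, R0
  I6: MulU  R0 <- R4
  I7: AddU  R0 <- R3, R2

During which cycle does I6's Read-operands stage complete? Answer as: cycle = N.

cycle = 21

  I1 | 1 | 2 | 5 | 6
  I2 | 7 | 8 | 11 | 12   struct: MulU busy until I1 writes@6
  I3 | 8 | 9 | 10 | 11
  I4 | 13 | 14 | 17 | 18   struct: MulU busy until I2 writes@12
  I5 | 19 | 20 | 21 | 22   WAW R1: wait I4 write@18
  I6 | 20 | 21 | 24 | 25
  I7 | 26 | 27 | 29 | 30   WAW R0: wait I6 write@25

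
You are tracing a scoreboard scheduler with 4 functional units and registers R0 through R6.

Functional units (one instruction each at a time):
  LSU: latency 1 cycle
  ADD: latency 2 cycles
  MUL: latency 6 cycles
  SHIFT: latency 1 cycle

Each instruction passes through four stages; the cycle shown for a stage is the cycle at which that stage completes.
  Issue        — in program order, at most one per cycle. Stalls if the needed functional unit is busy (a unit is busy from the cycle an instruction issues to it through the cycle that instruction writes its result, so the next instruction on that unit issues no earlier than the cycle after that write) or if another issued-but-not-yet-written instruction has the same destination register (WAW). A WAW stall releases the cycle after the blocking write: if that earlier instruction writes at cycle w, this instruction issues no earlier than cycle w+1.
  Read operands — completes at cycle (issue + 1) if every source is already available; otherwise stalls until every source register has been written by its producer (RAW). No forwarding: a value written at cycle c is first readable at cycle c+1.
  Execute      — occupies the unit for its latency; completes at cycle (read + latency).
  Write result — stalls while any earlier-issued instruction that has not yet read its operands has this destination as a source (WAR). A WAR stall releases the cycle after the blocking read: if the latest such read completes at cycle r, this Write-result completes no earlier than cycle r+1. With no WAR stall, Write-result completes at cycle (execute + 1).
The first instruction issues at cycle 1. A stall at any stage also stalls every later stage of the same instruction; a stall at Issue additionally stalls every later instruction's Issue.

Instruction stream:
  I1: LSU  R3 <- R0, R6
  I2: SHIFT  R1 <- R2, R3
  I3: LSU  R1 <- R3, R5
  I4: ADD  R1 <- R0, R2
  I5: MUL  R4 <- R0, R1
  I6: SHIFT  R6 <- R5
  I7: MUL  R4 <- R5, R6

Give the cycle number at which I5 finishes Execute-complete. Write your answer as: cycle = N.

t=1  I1 issues→LSU
t=2  I1 reads; I2 issues→SHIFT
t=3  I1 exec-done
t=4  I1 writes R3
t=5  I2 reads
t=6  I2 exec-done
t=7  I2 writes R1
t=8  I3 issues→LSU
t=9  I3 reads
t=10  I3 exec-done
t=11  I3 writes R1
t=12  I4 issues→ADD
t=13  I4 reads; I5 issues→MUL
t=14  I6 issues→SHIFT
t=15  I4 exec-done; I6 reads
t=16  I4 writes R1; I6 exec-done
t=17  I5 reads; I6 writes R6
t=23  I5 exec-done
t=24  I5 writes R4
t=25  I7 issues→MUL
t=26  I7 reads
t=32  I7 exec-done
t=33  I7 writes R4

cycle = 23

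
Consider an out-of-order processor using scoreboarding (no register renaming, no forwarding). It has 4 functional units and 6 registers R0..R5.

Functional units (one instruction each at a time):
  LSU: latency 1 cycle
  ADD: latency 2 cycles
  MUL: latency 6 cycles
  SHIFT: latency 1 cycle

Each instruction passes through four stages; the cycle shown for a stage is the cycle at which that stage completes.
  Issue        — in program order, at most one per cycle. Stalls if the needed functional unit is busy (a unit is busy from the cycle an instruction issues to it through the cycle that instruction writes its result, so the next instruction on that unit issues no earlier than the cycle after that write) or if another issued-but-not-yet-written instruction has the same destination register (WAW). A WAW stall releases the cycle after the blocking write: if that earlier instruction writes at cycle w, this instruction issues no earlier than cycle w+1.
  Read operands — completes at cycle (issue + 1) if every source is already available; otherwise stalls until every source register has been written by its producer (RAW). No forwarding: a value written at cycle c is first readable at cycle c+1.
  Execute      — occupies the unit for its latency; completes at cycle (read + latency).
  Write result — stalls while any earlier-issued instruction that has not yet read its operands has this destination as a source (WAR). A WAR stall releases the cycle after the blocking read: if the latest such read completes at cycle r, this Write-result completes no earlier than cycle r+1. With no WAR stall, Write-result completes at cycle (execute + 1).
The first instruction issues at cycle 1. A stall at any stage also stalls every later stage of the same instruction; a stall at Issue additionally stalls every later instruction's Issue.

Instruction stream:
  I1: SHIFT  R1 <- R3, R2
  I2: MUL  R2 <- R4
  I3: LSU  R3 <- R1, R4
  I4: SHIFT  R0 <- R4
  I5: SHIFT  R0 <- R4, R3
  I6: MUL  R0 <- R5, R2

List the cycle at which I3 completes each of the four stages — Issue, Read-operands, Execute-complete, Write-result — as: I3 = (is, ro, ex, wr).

I3 = (3, 5, 6, 7)

[I1] 1/2/3/4
[I2] 2/3/9/10
[I3] 3/5/6/7  (RAW R1: wait I1 write@4)
[I4] 5/6/7/8  (struct: SHIFT busy until I1 writes@4)
[I5] 9/10/11/12  (struct: SHIFT busy until I4 writes@8)
[I6] 13/14/20/21  (WAW R0: wait I5 write@12)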